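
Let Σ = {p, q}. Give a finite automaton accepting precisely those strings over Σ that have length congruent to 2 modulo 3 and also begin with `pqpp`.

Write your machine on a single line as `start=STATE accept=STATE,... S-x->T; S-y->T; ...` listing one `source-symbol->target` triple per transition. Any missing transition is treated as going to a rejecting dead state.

start=s0; accept=s6; s0-p->s1; s0-q->s2; s1-p->s2; s1-q->s3; s2-p->s2; s2-q->s2; s3-p->s4; s3-q->s2; s4-p->s5; s4-q->s2; s5-p->s6; s5-q->s6; s6-p->s7; s6-q->s7; s7-p->s5; s7-q->s5

Run two small machines in parallel and take their product. One (3 states) tracks the input length modulo 3; the other (6 states) tracks whether the input so far still matches the prefix `pqpp`. Each combined state is a pair, one component from each; accept when both components accept. After merging equivalent states the machine shrinks.
An 8-state machine:
        p   q  
>  s0   s1  s2 
   s1   s2  s3 
   s2   s2  s2 
   s3   s4  s2 
   s4   s5  s2 
   s5   s6  s6 
 * s6   s7  s7 
   s7   s5  s5 
(> = start, * = accepting)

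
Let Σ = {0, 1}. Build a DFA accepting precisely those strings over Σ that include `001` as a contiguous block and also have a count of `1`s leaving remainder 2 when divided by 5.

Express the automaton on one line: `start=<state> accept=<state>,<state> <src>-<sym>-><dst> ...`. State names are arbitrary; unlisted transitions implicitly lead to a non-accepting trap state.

Build one automaton per condition and run them in lockstep. One (4 states) tracks whether and how much of `001` has been seen; the other (5 states) tracks the count of `1`s modulo 5. Each combined state is a pair, one component from each; accept when both components accept. Equivalent product states are then merged.
A 16-state machine:
       0  1 
>  A   B  C 
   B   D  C 
   C   E  F 
   D   D  G 
   E   G  F 
   F   H  I 
   G   G  J 
   H   K  I 
   I   L  M 
 * J   J  N 
   K   K  N 
   L   N  M 
   M   O  A 
   N   N  P 
   O   P  A 
   P   P  D 
(> = start, * = accepting)

start=A accept=J A-0->B A-1->C B-0->D B-1->C C-0->E C-1->F D-0->D D-1->G E-0->G E-1->F F-0->H F-1->I G-0->G G-1->J H-0->K H-1->I I-0->L I-1->M J-0->J J-1->N K-0->K K-1->N L-0->N L-1->M M-0->O M-1->A N-0->N N-1->P O-0->P O-1->A P-0->P P-1->D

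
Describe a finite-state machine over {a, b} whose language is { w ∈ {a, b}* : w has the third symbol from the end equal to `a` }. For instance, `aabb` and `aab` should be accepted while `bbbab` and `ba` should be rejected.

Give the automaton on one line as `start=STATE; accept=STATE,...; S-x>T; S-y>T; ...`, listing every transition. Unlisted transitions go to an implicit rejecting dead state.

start=q0; accept=q7,q8,q9,q10; q0-a>q1; q0-b>q2; q1-a>q3; q1-b>q4; q2-a>q5; q2-b>q6; q3-a>q7; q3-b>q8; q4-a>q9; q4-b>q10; q5-a>q11; q5-b>q12; q6-a>q13; q6-b>q14; q7-a>q7; q7-b>q8; q8-a>q9; q8-b>q10; q9-a>q11; q9-b>q12; q10-a>q13; q10-b>q14; q11-a>q7; q11-b>q8; q12-a>q9; q12-b>q10; q13-a>q11; q13-b>q12; q14-a>q13; q14-b>q14

A DFA must remember the last 3 symbols (since which symbol is third-to-last isn't known until the input ends). Use one state per possible window of the last ≤3 symbols; accept from those whose window starts with `a`.
15 states suffice.
          a    b  
>  q0     q1   q2 
   q1     q3   q4 
   q2     q5   q6 
   q3     q7   q8 
   q4     q9  q10 
   q5    q11  q12 
   q6    q13  q14 
 * q7     q7   q8 
 * q8     q9  q10 
 * q9    q11  q12 
 * q10   q13  q14 
   q11    q7   q8 
   q12    q9  q10 
   q13   q11  q12 
   q14   q13  q14 
(> = start, * = accepting)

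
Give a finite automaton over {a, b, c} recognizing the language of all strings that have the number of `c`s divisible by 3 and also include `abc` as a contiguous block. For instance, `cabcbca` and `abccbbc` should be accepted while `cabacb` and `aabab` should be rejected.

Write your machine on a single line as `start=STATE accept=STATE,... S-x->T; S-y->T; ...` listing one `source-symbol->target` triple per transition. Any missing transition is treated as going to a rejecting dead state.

Handle the two conditions separately and then intersect. One (3 states) tracks the count of `c`s modulo 3; the other (4 states) tracks whether and how much of `abc` has been seen. Each combined state is a pair, one component from each; accept when both components accept.
With 12 states:
          a    b    c  
>  q0     q1   q0   q2 
   q1     q1   q3   q2 
   q2     q4   q2   q5 
   q3     q1   q0   q6 
   q4     q4   q7   q5 
   q5     q8   q5   q0 
   q6     q6   q6   q9 
   q7     q4   q2   q9 
   q8     q8  q10   q0 
   q9     q9   q9  q11 
   q10    q8   q5  q11 
 * q11   q11  q11   q6 
(> = start, * = accepting)

start=q0; accept=q11; q0-a->q1; q0-b->q0; q0-c->q2; q1-a->q1; q1-b->q3; q1-c->q2; q2-a->q4; q2-b->q2; q2-c->q5; q3-a->q1; q3-b->q0; q3-c->q6; q4-a->q4; q4-b->q7; q4-c->q5; q5-a->q8; q5-b->q5; q5-c->q0; q6-a->q6; q6-b->q6; q6-c->q9; q7-a->q4; q7-b->q2; q7-c->q9; q8-a->q8; q8-b->q10; q8-c->q0; q9-a->q9; q9-b->q9; q9-c->q11; q10-a->q8; q10-b->q5; q10-c->q11; q11-a->q11; q11-b->q11; q11-c->q6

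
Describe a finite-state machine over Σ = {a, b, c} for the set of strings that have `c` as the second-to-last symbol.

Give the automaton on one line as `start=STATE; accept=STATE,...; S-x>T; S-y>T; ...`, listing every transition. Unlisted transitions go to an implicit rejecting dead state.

A DFA must remember the last 2 symbols (since which symbol is second-to-last isn't known until the input ends). Use one state per possible window of the last ≤2 symbols; accept from those whose window starts with `c`.
With 13 states:
          a    b    c  
>  q0     q1   q2   q3 
   q1     q4   q5   q6 
   q2     q7   q8   q9 
   q3    q10  q11  q12 
   q4     q4   q5   q6 
   q5     q7   q8   q9 
   q6    q10  q11  q12 
   q7     q4   q5   q6 
   q8     q7   q8   q9 
   q9    q10  q11  q12 
 * q10    q4   q5   q6 
 * q11    q7   q8   q9 
 * q12   q10  q11  q12 
(> = start, * = accepting)

start=q0; accept=q10,q11,q12; q0-a>q1; q0-b>q2; q0-c>q3; q1-a>q4; q1-b>q5; q1-c>q6; q2-a>q7; q2-b>q8; q2-c>q9; q3-a>q10; q3-b>q11; q3-c>q12; q4-a>q4; q4-b>q5; q4-c>q6; q5-a>q7; q5-b>q8; q5-c>q9; q6-a>q10; q6-b>q11; q6-c>q12; q7-a>q4; q7-b>q5; q7-c>q6; q8-a>q7; q8-b>q8; q8-c>q9; q9-a>q10; q9-b>q11; q9-c>q12; q10-a>q4; q10-b>q5; q10-c>q6; q11-a>q7; q11-b>q8; q11-c>q9; q12-a>q10; q12-b>q11; q12-c>q12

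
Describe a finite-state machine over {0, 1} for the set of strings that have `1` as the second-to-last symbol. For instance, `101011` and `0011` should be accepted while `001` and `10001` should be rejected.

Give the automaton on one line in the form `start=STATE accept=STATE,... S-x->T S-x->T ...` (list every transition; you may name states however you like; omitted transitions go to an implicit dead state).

A DFA must remember the last 2 symbols (since which symbol is second-to-last isn't known until the input ends). Use one state per possible window of the last ≤2 symbols; accept from those whose window starts with `1`.
        0   1  
>  s0   s1  s2 
   s1   s3  s4 
   s2   s5  s6 
   s3   s3  s4 
   s4   s5  s6 
 * s5   s3  s4 
 * s6   s5  s6 
(> = start, * = accepting)

start=s0 accept=s5,s6 s0-0->s1 s0-1->s2 s1-0->s3 s1-1->s4 s2-0->s5 s2-1->s6 s3-0->s3 s3-1->s4 s4-0->s5 s4-1->s6 s5-0->s3 s5-1->s4 s6-0->s5 s6-1->s6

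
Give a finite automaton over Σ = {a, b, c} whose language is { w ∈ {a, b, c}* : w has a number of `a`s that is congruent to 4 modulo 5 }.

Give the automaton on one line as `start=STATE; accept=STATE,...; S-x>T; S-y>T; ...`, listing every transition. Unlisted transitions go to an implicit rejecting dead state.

start=q0; accept=q4; q0-a>q1; q0-b>q0; q0-c>q0; q1-a>q2; q1-b>q1; q1-c>q1; q2-a>q3; q2-b>q2; q2-c>q2; q3-a>q4; q3-b>q3; q3-c>q3; q4-a>q0; q4-b>q4; q4-c>q4

Keep the running count of `a`s modulo 5: each `a` advances along the cycle q0 → q1 → q2 → q3 → q4 → q0 while other symbols loop. Accept at q4.
        a   b   c  
>  q0   q1  q0  q0 
   q1   q2  q1  q1 
   q2   q3  q2  q2 
   q3   q4  q3  q3 
 * q4   q0  q4  q4 
(> = start, * = accepting)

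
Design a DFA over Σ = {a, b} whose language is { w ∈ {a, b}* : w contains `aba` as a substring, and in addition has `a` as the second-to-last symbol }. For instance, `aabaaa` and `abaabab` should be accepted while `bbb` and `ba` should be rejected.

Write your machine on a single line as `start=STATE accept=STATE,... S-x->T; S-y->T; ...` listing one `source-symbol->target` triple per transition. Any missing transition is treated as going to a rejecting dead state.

Build one automaton per condition and run them in lockstep. The first has 4 states tracking whether and how much of `aba` has been seen; the second has 7 states tracking the last 2 symbols read. A product state is a pair (one from each), accepting exactly when both do. Minimizing collapses redundant product states.
A 7-state machine:
        a   b  
>  S0   S1  S0 
   S1   S1  S2 
   S2   S3  S0 
   S3   S4  S5 
 * S4   S4  S5 
 * S5   S3  S6 
   S6   S3  S6 
(> = start, * = accepting)

start=S0; accept=S4,S5; S0-a->S1; S0-b->S0; S1-a->S1; S1-b->S2; S2-a->S3; S2-b->S0; S3-a->S4; S3-b->S5; S4-a->S4; S4-b->S5; S5-a->S3; S5-b->S6; S6-a->S3; S6-b->S6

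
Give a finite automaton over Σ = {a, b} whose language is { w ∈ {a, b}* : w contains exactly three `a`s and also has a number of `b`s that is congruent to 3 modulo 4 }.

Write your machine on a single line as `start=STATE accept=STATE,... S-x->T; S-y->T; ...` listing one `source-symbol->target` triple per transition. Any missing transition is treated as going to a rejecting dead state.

start=q0; accept=q16; q0-a->q1; q0-b->q2; q1-a->q3; q1-b->q4; q2-a->q4; q2-b->q5; q3-a->q6; q3-b->q7; q4-a->q7; q4-b->q8; q5-a->q8; q5-b->q9; q6-a->q10; q6-b->q11; q7-a->q11; q7-b->q12; q8-a->q12; q8-b->q13; q9-a->q13; q9-b->q0; q10-a->q10; q10-b->q10; q11-a->q10; q11-b->q14; q12-a->q14; q12-b->q15; q13-a->q15; q13-b->q1; q14-a->q10; q14-b->q16; q15-a->q16; q15-b->q3; q16-a->q10; q16-b->q6

Handle the two conditions separately and then intersect. The first has 5 states tracking the count of `a`s, saturating at 4; the second has 4 states tracking the count of `b`s modulo 4. A product state is a pair (one from each), accepting exactly when both do. After merging equivalent states the machine shrinks.
With 17 states:
          a    b  
>  q0     q1   q2 
   q1     q3   q4 
   q2     q4   q5 
   q3     q6   q7 
   q4     q7   q8 
   q5     q8   q9 
   q6    q10  q11 
   q7    q11  q12 
   q8    q12  q13 
   q9    q13   q0 
   q10   q10  q10 
   q11   q10  q14 
   q12   q14  q15 
   q13   q15   q1 
   q14   q10  q16 
   q15   q16   q3 
 * q16   q10   q6 
(> = start, * = accepting)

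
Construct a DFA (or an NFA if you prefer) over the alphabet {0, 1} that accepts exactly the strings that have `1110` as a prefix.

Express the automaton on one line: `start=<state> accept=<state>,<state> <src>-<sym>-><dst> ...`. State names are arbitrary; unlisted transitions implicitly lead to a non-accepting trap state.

Walk along `1110` while the input agrees: from S0 take `1` to S1, and so on. Any deviation drops to the rejecting sink S5. Once S4 is reached the prefix is confirmed and every continuation is accepted.
A 6-state machine:
        0   1  
>  S0   S5  S1 
   S1   S5  S2 
   S2   S5  S3 
   S3   S4  S5 
 * S4   S4  S4 
   S5   S5  S5 
(> = start, * = accepting)

start=S0 accept=S4 S0-0->S5 S0-1->S1 S1-0->S5 S1-1->S2 S2-0->S5 S2-1->S3 S3-0->S4 S3-1->S5 S4-0->S4 S4-1->S4 S5-0->S5 S5-1->S5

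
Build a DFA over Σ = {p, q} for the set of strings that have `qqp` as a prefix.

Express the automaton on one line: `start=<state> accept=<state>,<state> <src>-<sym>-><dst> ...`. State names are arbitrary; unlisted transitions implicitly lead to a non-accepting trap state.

start=A accept=D A-p->E A-q->B B-p->E B-q->C C-p->D C-q->E D-p->D D-q->D E-p->E E-q->E

Walk along `qqp` while the input agrees: from A take `q` to B, and so on. Any deviation drops to the rejecting sink E. Once D is reached the prefix is confirmed and every continuation is accepted.
       p  q 
>  A   E  B 
   B   E  C 
   C   D  E 
 * D   D  D 
   E   E  E 
(> = start, * = accepting)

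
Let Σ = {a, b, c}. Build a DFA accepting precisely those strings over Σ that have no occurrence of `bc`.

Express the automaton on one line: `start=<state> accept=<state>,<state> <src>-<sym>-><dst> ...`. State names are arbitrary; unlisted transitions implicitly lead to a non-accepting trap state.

This is the complement of 'contains `bc`'. Use the same substring-matching states — q0 through q2 holding how much of `bc` has just been matched — but flip the accepting set: everything except the trap q2 accepts.
        a   b   c  
>* q0   q0  q1  q0 
 * q1   q0  q1  q2 
   q2   q2  q2  q2 
(> = start, * = accepting)

start=q0 accept=q0,q1 q0-a->q0 q0-b->q1 q0-c->q0 q1-a->q0 q1-b->q1 q1-c->q2 q2-a->q2 q2-b->q2 q2-c->q2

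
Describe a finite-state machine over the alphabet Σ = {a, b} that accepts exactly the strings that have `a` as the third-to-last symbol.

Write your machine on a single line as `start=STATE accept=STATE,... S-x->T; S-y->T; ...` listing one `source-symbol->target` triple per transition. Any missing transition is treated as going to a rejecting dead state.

start=q0; accept=q7,q8,q9,q10; q0-a->q1; q0-b->q2; q1-a->q3; q1-b->q4; q2-a->q5; q2-b->q6; q3-a->q7; q3-b->q8; q4-a->q9; q4-b->q10; q5-a->q11; q5-b->q12; q6-a->q13; q6-b->q14; q7-a->q7; q7-b->q8; q8-a->q9; q8-b->q10; q9-a->q11; q9-b->q12; q10-a->q13; q10-b->q14; q11-a->q7; q11-b->q8; q12-a->q9; q12-b->q10; q13-a->q11; q13-b->q12; q14-a->q13; q14-b->q14

A DFA must remember the last 3 symbols (since which symbol is third-to-last isn't known until the input ends). Use one state per possible window of the last ≤3 symbols; accept from those whose window starts with `a`.
With 15 states:
          a    b  
>  q0     q1   q2 
   q1     q3   q4 
   q2     q5   q6 
   q3     q7   q8 
   q4     q9  q10 
   q5    q11  q12 
   q6    q13  q14 
 * q7     q7   q8 
 * q8     q9  q10 
 * q9    q11  q12 
 * q10   q13  q14 
   q11    q7   q8 
   q12    q9  q10 
   q13   q11  q12 
   q14   q13  q14 
(> = start, * = accepting)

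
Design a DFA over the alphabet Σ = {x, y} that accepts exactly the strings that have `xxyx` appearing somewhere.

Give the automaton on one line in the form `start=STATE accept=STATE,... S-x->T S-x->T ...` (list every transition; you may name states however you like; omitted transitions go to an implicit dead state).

start=q0 accept=q4 q0-x->q1 q0-y->q0 q1-x->q2 q1-y->q0 q2-x->q2 q2-y->q3 q3-x->q4 q3-y->q0 q4-x->q4 q4-y->q4

Track how much of `xxyx` has been matched so far: state q0 is no progress, q4 is the absorbing accept state reached once `xxyx` has occurred. Intermediate states record partial matches; on a mismatch, fall back to the longest reusable overlap.
A 5-state machine:
        x   y  
>  q0   q1  q0 
   q1   q2  q0 
   q2   q2  q3 
   q3   q4  q0 
 * q4   q4  q4 
(> = start, * = accepting)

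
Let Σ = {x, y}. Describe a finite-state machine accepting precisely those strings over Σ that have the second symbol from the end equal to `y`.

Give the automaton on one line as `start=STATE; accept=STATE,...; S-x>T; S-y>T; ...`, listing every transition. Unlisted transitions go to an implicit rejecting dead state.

A DFA must remember the last 2 symbols (since which symbol is second-to-last isn't known until the input ends). Use one state per possible window of the last ≤2 symbols; accept from those whose window starts with `y`.
        x   y  
>  s0   s1  s2 
   s1   s3  s4 
   s2   s5  s6 
   s3   s3  s4 
   s4   s5  s6 
 * s5   s3  s4 
 * s6   s5  s6 
(> = start, * = accepting)

start=s0; accept=s5,s6; s0-x>s1; s0-y>s2; s1-x>s3; s1-y>s4; s2-x>s5; s2-y>s6; s3-x>s3; s3-y>s4; s4-x>s5; s4-y>s6; s5-x>s3; s5-y>s4; s6-x>s5; s6-y>s6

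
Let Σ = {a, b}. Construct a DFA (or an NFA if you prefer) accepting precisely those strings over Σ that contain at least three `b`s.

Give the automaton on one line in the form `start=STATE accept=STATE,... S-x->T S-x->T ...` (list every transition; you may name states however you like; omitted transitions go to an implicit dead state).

start=q0 accept=q3,q4 q0-a->q0 q0-b->q1 q1-a->q1 q1-b->q2 q2-a->q2 q2-b->q3 q3-a->q3 q3-b->q4 q4-a->q4 q4-b->q4

Only the number of `b`s matters, and only up to 4. Make a chain q0 → q1 → q2 → q3 → q4 advanced by each `b` (with q4 absorbing); every other symbol self-loops. The accepting set is {q3, q4}.
        a   b  
>  q0   q0  q1 
   q1   q1  q2 
   q2   q2  q3 
 * q3   q3  q4 
 * q4   q4  q4 
(> = start, * = accepting)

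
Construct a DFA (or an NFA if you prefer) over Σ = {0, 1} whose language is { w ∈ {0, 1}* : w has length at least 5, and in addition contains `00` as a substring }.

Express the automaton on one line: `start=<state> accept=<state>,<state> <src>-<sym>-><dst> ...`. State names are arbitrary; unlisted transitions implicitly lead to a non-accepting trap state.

Build one automaton per condition and run them in lockstep. The first has 7 states tracking the input length, saturating at 6; the second has 3 states tracking whether and how much of `00` has been seen. A product state is a pair (one from each), accepting exactly when both do. Minimizing collapses redundant product states.
With 12 states:
          0    1  
>  S0     S1   S2 
   S1     S3   S4 
   S2     S5   S4 
   S3     S6   S6 
   S4     S7   S8 
   S5     S6   S8 
   S6     S9   S9 
   S7     S9   S8 
   S8    S10   S8 
   S9    S11  S11 
   S10   S11   S8 
 * S11   S11  S11 
(> = start, * = accepting)

start=S0 accept=S11 S0-0->S1 S0-1->S2 S1-0->S3 S1-1->S4 S2-0->S5 S2-1->S4 S3-0->S6 S3-1->S6 S4-0->S7 S4-1->S8 S5-0->S6 S5-1->S8 S6-0->S9 S6-1->S9 S7-0->S9 S7-1->S8 S8-0->S10 S8-1->S8 S9-0->S11 S9-1->S11 S10-0->S11 S10-1->S8 S11-0->S11 S11-1->S11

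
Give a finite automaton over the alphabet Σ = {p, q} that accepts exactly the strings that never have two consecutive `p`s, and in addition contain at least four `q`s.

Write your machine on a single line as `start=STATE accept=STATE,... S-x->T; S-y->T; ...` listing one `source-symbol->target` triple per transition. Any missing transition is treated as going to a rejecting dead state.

Handle the two conditions separately and then intersect. One (3 states) tracks partial matches of the forbidden pattern `pp`; the other (6 states) tracks the count of `q`s, saturating at 5. Each combined state is a pair, one component from each; accept when both components accept. Minimizing collapses redundant product states.
       p  q 
>  A   B  C 
   B   D  C 
   C   E  F 
   D   D  D 
   E   D  F 
   F   G  H 
   G   D  H 
   H   I  J 
   I   D  J 
 * J   K  J 
 * K   D  J 
(> = start, * = accepting)

start=A; accept=J,K; A-p->B; A-q->C; B-p->D; B-q->C; C-p->E; C-q->F; D-p->D; D-q->D; E-p->D; E-q->F; F-p->G; F-q->H; G-p->D; G-q->H; H-p->I; H-q->J; I-p->D; I-q->J; J-p->K; J-q->J; K-p->D; K-q->J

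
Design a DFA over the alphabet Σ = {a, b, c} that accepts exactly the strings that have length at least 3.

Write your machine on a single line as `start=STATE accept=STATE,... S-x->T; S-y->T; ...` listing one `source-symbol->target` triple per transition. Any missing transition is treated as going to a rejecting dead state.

Count input length up to 4: every symbol moves from q0 toward q4, which means 'more than 3' and absorbs. Accept from {q3, q4}.
With 5 states:
        a   b   c  
>  q0   q1  q1  q1 
   q1   q2  q2  q2 
   q2   q3  q3  q3 
 * q3   q4  q4  q4 
 * q4   q4  q4  q4 
(> = start, * = accepting)

start=q0; accept=q3,q4; q0-a->q1; q0-b->q1; q0-c->q1; q1-a->q2; q1-b->q2; q1-c->q2; q2-a->q3; q2-b->q3; q2-c->q3; q3-a->q4; q3-b->q4; q3-c->q4; q4-a->q4; q4-b->q4; q4-c->q4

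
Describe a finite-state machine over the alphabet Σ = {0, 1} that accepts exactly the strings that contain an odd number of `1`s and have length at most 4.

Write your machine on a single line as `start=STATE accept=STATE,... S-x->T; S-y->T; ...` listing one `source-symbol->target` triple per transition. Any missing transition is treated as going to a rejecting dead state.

Build one automaton per condition and run them in lockstep. One (2 states) tracks the count of `1`s modulo 2; the other (6 states) tracks the input length, saturating at 5. Each combined state is a pair, one component from each; accept when both components accept.
With 11 states:
          0    1  
>  q0     q1   q2 
   q1     q3   q4 
 * q2     q4   q3 
   q3     q5   q6 
 * q4     q6   q5 
   q5     q7   q8 
 * q6     q8   q7 
   q7     q9  q10 
 * q8    q10   q9 
   q9     q9  q10 
   q10   q10   q9 
(> = start, * = accepting)

start=q0; accept=q2,q4,q6,q8; q0-0->q1; q0-1->q2; q1-0->q3; q1-1->q4; q2-0->q4; q2-1->q3; q3-0->q5; q3-1->q6; q4-0->q6; q4-1->q5; q5-0->q7; q5-1->q8; q6-0->q8; q6-1->q7; q7-0->q9; q7-1->q10; q8-0->q10; q8-1->q9; q9-0->q9; q9-1->q10; q10-0->q10; q10-1->q9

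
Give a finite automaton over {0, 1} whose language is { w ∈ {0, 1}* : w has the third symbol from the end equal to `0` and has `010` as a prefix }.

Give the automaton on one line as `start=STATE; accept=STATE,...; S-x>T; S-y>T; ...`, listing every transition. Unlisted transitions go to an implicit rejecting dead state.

Run two small machines in parallel and take their product. The first has 15 states tracking the last 3 symbols read; the second has 5 states tracking whether the input so far still matches the prefix `010`. A product state is a pair (one from each), accepting exactly when both do.
A 23-state machine:
          0    1  
>  q0     q1   q2 
   q1     q3   q4 
   q2     q5   q6 
   q3     q7   q8 
   q4     q9  q10 
   q5    q11  q12 
   q6    q13  q14 
   q7     q7   q8 
   q8    q15  q10 
 * q9    q16  q17 
   q10   q13  q14 
   q11    q7   q8 
   q12   q15  q10 
   q13   q11  q12 
   q14   q13  q14 
   q15   q11  q12 
   q16   q18  q19 
   q17    q9  q20 
 * q18   q18  q19 
 * q19    q9  q20 
 * q20   q21  q22 
   q21   q16  q17 
   q22   q21  q22 
(> = start, * = accepting)

start=q0; accept=q9,q18,q19,q20; q0-0>q1; q0-1>q2; q1-0>q3; q1-1>q4; q2-0>q5; q2-1>q6; q3-0>q7; q3-1>q8; q4-0>q9; q4-1>q10; q5-0>q11; q5-1>q12; q6-0>q13; q6-1>q14; q7-0>q7; q7-1>q8; q8-0>q15; q8-1>q10; q9-0>q16; q9-1>q17; q10-0>q13; q10-1>q14; q11-0>q7; q11-1>q8; q12-0>q15; q12-1>q10; q13-0>q11; q13-1>q12; q14-0>q13; q14-1>q14; q15-0>q11; q15-1>q12; q16-0>q18; q16-1>q19; q17-0>q9; q17-1>q20; q18-0>q18; q18-1>q19; q19-0>q9; q19-1>q20; q20-0>q21; q20-1>q22; q21-0>q16; q21-1>q17; q22-0>q21; q22-1>q22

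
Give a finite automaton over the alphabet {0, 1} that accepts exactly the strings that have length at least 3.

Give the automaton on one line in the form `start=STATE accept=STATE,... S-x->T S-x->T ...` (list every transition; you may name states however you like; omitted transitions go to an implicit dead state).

start=A accept=D,E A-0->B A-1->B B-0->C B-1->C C-0->D C-1->D D-0->E D-1->E E-0->E E-1->E

Count input length up to 4: every symbol moves from A toward E, which means 'more than 3' and absorbs. Accept from {D, E}.
5 states suffice.
       0  1 
>  A   B  B 
   B   C  C 
   C   D  D 
 * D   E  E 
 * E   E  E 
(> = start, * = accepting)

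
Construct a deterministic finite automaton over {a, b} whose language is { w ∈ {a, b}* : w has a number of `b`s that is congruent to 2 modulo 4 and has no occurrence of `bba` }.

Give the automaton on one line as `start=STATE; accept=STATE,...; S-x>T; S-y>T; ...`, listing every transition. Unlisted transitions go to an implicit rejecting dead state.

Handle the two conditions separately and then intersect. The first has 4 states tracking the count of `b`s modulo 4; the second has 4 states tracking partial matches of the forbidden pattern `bba`. A product state is a pair (one from each), accepting exactly when both do. After merging equivalent states the machine shrinks.
13 states suffice.
          a    b  
>  q0     q0   q1 
   q1     q2   q3 
   q2     q2   q4 
 * q3     q5   q6 
 * q4     q7   q6 
   q5     q5   q5 
   q6     q5   q8 
 * q7     q7   q9 
   q8     q5  q10 
   q9    q11   q8 
   q10    q5   q3 
   q11   q11  q12 
   q12    q0  q10 
(> = start, * = accepting)

start=q0; accept=q3,q4,q7; q0-a>q0; q0-b>q1; q1-a>q2; q1-b>q3; q2-a>q2; q2-b>q4; q3-a>q5; q3-b>q6; q4-a>q7; q4-b>q6; q5-a>q5; q5-b>q5; q6-a>q5; q6-b>q8; q7-a>q7; q7-b>q9; q8-a>q5; q8-b>q10; q9-a>q11; q9-b>q8; q10-a>q5; q10-b>q3; q11-a>q11; q11-b>q12; q12-a>q0; q12-b>q10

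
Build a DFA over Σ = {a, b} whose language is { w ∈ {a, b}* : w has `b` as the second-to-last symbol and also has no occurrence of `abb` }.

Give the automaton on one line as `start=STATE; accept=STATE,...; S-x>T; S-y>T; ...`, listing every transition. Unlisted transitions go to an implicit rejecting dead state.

Build one automaton per condition and run them in lockstep. The first has 7 states tracking the last 2 symbols read; the second has 4 states tracking partial matches of the forbidden pattern `abb`. A product state is a pair (one from each), accepting exactly when both do. Minimizing collapses redundant product states.
7 states suffice.
        a   b  
>  q0   q1  q2 
   q1   q1  q3 
   q2   q4  q5 
   q3   q4  q6 
 * q4   q1  q3 
 * q5   q4  q5 
   q6   q6  q6 
(> = start, * = accepting)

start=q0; accept=q4,q5; q0-a>q1; q0-b>q2; q1-a>q1; q1-b>q3; q2-a>q4; q2-b>q5; q3-a>q4; q3-b>q6; q4-a>q1; q4-b>q3; q5-a>q4; q5-b>q5; q6-a>q6; q6-b>q6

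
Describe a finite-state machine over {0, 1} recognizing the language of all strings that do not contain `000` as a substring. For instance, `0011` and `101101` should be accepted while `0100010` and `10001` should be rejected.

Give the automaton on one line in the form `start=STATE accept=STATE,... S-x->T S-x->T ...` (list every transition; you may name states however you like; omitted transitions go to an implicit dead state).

start=S0 accept=S0,S1,S2 S0-0->S1 S0-1->S0 S1-0->S2 S1-1->S0 S2-0->S3 S2-1->S0 S3-0->S3 S3-1->S3

Track partial matches of the forbidden pattern `000`. State S3 is a dead state reached once `000` has occurred; every other state accepts. S0 means no part of `000` is currently matched.
        0   1  
>* S0   S1  S0 
 * S1   S2  S0 
 * S2   S3  S0 
   S3   S3  S3 
(> = start, * = accepting)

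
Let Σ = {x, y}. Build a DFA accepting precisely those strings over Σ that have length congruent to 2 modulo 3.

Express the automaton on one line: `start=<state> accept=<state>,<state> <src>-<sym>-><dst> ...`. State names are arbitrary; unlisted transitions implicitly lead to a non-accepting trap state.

start=A accept=C A-x->B A-y->B B-x->C B-y->C C-x->A C-y->A

Count input length modulo 3: every symbol advances one step around the cycle A → B → C → A. Accept at C.
3 states suffice.
       x  y 
>  A   B  B 
   B   C  C 
 * C   A  A 
(> = start, * = accepting)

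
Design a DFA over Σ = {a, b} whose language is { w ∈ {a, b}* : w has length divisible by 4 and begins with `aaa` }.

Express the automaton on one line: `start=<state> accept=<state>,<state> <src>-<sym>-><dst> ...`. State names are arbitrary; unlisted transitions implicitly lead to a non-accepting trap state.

Handle the two conditions separately and then intersect. The first has 4 states tracking the input length modulo 4; the second has 5 states tracking whether the input so far still matches the prefix `aaa`. A product state is a pair (one from each), accepting exactly when both do. After merging equivalent states the machine shrinks.
8 states suffice.
        a   b  
>  S0   S1  S2 
   S1   S3  S2 
   S2   S2  S2 
   S3   S4  S2 
   S4   S5  S5 
 * S5   S6  S6 
   S6   S7  S7 
   S7   S4  S4 
(> = start, * = accepting)

start=S0 accept=S5 S0-a->S1 S0-b->S2 S1-a->S3 S1-b->S2 S2-a->S2 S2-b->S2 S3-a->S4 S3-b->S2 S4-a->S5 S4-b->S5 S5-a->S6 S5-b->S6 S6-a->S7 S6-b->S7 S7-a->S4 S7-b->S4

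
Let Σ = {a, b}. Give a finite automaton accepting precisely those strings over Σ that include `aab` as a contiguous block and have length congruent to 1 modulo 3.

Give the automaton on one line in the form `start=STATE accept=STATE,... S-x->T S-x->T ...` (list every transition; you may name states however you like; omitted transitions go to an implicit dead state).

Build one automaton per condition and run them in lockstep. The first has 4 states tracking whether and how much of `aab` has been seen; the second has 3 states tracking the input length modulo 3. A product state is a pair (one from each), accepting exactly when both do.
12 states suffice.
          a    b  
>  S0     S1   S2 
   S1     S3   S4 
   S2     S5   S4 
   S3     S6   S7 
   S4     S8   S0 
   S5     S6   S0 
   S6     S9  S10 
   S7    S10  S10 
   S8     S9   S2 
   S9     S3  S11 
 * S10   S11  S11 
   S11    S7   S7 
(> = start, * = accepting)

start=S0 accept=S10 S0-a->S1 S0-b->S2 S1-a->S3 S1-b->S4 S2-a->S5 S2-b->S4 S3-a->S6 S3-b->S7 S4-a->S8 S4-b->S0 S5-a->S6 S5-b->S0 S6-a->S9 S6-b->S10 S7-a->S10 S7-b->S10 S8-a->S9 S8-b->S2 S9-a->S3 S9-b->S11 S10-a->S11 S10-b->S11 S11-a->S7 S11-b->S7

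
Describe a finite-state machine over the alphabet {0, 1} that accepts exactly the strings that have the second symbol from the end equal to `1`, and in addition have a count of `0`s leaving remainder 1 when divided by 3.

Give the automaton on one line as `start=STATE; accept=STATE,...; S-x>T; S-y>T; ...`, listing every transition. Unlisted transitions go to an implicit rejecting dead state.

start=q0; accept=q5,q6; q0-0>q1; q0-1>q2; q1-0>q3; q1-1>q4; q2-0>q5; q2-1>q2; q3-0>q0; q3-1>q3; q4-0>q3; q4-1>q6; q5-0>q3; q5-1>q4; q6-0>q3; q6-1>q6

Build one automaton per condition and run them in lockstep. One (7 states) tracks the last 2 symbols read; the other (3 states) tracks the count of `0`s modulo 3. Each combined state is a pair, one component from each; accept when both components accept. After merging equivalent states the machine shrinks.
7 states suffice.
        0   1  
>  q0   q1  q2 
   q1   q3  q4 
   q2   q5  q2 
   q3   q0  q3 
   q4   q3  q6 
 * q5   q3  q4 
 * q6   q3  q6 
(> = start, * = accepting)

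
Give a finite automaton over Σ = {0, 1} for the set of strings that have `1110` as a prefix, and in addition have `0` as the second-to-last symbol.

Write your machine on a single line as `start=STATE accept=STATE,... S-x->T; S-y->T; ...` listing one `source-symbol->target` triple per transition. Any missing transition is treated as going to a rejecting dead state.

Handle the two conditions separately and then intersect. One (6 states) tracks whether the input so far still matches the prefix `1110`; the other (7 states) tracks the last 2 symbols read. Each combined state is a pair, one component from each; accept when both components accept.
With 13 states:
          0    1  
>  s0     s1   s2 
   s1     s3   s4 
   s2     s5   s6 
   s3     s3   s4 
   s4     s5   s7 
   s5     s3   s4 
   s6     s5   s8 
   s7     s5   s7 
   s8     s9   s7 
   s9    s10  s11 
 * s10   s10  s11 
 * s11    s9  s12 
   s12    s9  s12 
(> = start, * = accepting)

start=s0; accept=s10,s11; s0-0->s1; s0-1->s2; s1-0->s3; s1-1->s4; s2-0->s5; s2-1->s6; s3-0->s3; s3-1->s4; s4-0->s5; s4-1->s7; s5-0->s3; s5-1->s4; s6-0->s5; s6-1->s8; s7-0->s5; s7-1->s7; s8-0->s9; s8-1->s7; s9-0->s10; s9-1->s11; s10-0->s10; s10-1->s11; s11-0->s9; s11-1->s12; s12-0->s9; s12-1->s12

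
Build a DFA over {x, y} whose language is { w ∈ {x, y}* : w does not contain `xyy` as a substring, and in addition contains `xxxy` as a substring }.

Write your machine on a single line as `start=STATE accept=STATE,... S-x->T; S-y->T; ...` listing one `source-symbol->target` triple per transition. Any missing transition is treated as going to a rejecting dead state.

Build one automaton per condition and run them in lockstep. One (4 states) tracks partial matches of the forbidden pattern `xyy`; the other (5 states) tracks whether and how much of `xxxy` has been seen. Each combined state is a pair, one component from each; accept when both components accept. After merging equivalent states the machine shrinks.
8 states suffice.
        x   y  
>  s0   s1  s0 
   s1   s2  s3 
   s2   s4  s3 
   s3   s1  s5 
   s4   s4  s6 
   s5   s5  s5 
 * s6   s7  s5 
 * s7   s7  s6 
(> = start, * = accepting)

start=s0; accept=s6,s7; s0-x->s1; s0-y->s0; s1-x->s2; s1-y->s3; s2-x->s4; s2-y->s3; s3-x->s1; s3-y->s5; s4-x->s4; s4-y->s6; s5-x->s5; s5-y->s5; s6-x->s7; s6-y->s5; s7-x->s7; s7-y->s6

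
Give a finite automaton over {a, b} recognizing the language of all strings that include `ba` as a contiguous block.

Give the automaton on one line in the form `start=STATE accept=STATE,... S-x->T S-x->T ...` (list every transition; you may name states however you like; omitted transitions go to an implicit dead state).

start=q0 accept=q2 q0-a->q0 q0-b->q1 q1-a->q2 q1-b->q1 q2-a->q2 q2-b->q2

States q0..q1 record the length of the longest prefix of `ba` that matches the current input suffix. Reaching q2 means `ba` has been seen, and we stay there forever. Accept from q2.
A 3-state machine:
        a   b  
>  q0   q0  q1 
   q1   q2  q1 
 * q2   q2  q2 
(> = start, * = accepting)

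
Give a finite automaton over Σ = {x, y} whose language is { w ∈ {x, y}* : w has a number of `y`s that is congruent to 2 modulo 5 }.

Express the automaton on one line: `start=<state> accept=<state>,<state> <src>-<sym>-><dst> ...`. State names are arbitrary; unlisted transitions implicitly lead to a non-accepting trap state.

start=s0 accept=s2 s0-x->s0 s0-y->s1 s1-x->s1 s1-y->s2 s2-x->s2 s2-y->s3 s3-x->s3 s3-y->s4 s4-x->s4 s4-y->s0

Keep the running count of `y`s modulo 5: each `y` advances along the cycle s0 → s1 → s2 → s3 → s4 → s0 while other symbols loop. Accept at s2.
A 5-state machine:
        x   y  
>  s0   s0  s1 
   s1   s1  s2 
 * s2   s2  s3 
   s3   s3  s4 
   s4   s4  s0 
(> = start, * = accepting)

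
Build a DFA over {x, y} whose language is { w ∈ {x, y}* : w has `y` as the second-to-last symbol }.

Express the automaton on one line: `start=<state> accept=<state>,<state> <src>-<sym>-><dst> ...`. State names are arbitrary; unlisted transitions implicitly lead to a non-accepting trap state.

start=S0 accept=S5,S6 S0-x->S1 S0-y->S2 S1-x->S3 S1-y->S4 S2-x->S5 S2-y->S6 S3-x->S3 S3-y->S4 S4-x->S5 S4-y->S6 S5-x->S3 S5-y->S4 S6-x->S5 S6-y->S6

A DFA must remember the last 2 symbols (since which symbol is second-to-last isn't known until the input ends). Use one state per possible window of the last ≤2 symbols; accept from those whose window starts with `y`.
A 7-state machine:
        x   y  
>  S0   S1  S2 
   S1   S3  S4 
   S2   S5  S6 
   S3   S3  S4 
   S4   S5  S6 
 * S5   S3  S4 
 * S6   S5  S6 
(> = start, * = accepting)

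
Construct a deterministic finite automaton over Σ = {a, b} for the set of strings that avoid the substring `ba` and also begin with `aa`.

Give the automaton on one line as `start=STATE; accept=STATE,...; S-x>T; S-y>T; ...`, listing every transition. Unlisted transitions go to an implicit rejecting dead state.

start=q0; accept=q3,q5; q0-a>q1; q0-b>q2; q1-a>q3; q1-b>q2; q2-a>q4; q2-b>q2; q3-a>q3; q3-b>q5; q4-a>q4; q4-b>q4; q5-a>q6; q5-b>q5; q6-a>q6; q6-b>q6

Handle the two conditions separately and then intersect. One (3 states) tracks partial matches of the forbidden pattern `ba`; the other (4 states) tracks whether the input so far still matches the prefix `aa`. Each combined state is a pair, one component from each; accept when both components accept.
7 states suffice.
        a   b  
>  q0   q1  q2 
   q1   q3  q2 
   q2   q4  q2 
 * q3   q3  q5 
   q4   q4  q4 
 * q5   q6  q5 
   q6   q6  q6 
(> = start, * = accepting)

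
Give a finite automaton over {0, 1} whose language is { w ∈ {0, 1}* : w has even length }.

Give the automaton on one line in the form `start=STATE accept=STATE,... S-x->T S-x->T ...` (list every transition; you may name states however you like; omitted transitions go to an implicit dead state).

Only the length mod 2 matters, so use a 2-cycle: from any state, every input symbol moves to the next state, wrapping s1 back to s0. Mark s0 accepting.
        0   1  
>* s0   s1  s1 
   s1   s0  s0 
(> = start, * = accepting)

start=s0 accept=s0 s0-0->s1 s0-1->s1 s1-0->s0 s1-1->s0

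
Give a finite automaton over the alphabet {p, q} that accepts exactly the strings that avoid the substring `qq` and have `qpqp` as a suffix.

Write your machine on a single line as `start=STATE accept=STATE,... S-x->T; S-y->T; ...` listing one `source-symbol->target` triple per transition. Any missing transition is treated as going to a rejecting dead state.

start=A; accept=F; A-p->A; A-q->B; B-p->C; B-q->D; C-p->A; C-q->E; D-p->D; D-q->D; E-p->F; E-q->D; F-p->A; F-q->E

Build one automaton per condition and run them in lockstep. One (3 states) tracks partial matches of the forbidden pattern `qq`; the other (5 states) tracks how much of the suffix `qpqp` has currently been matched. Each combined state is a pair, one component from each; accept when both components accept. After merging equivalent states the machine shrinks.
With 6 states:
       p  q 
>  A   A  B 
   B   C  D 
   C   A  E 
   D   D  D 
   E   F  D 
 * F   A  E 
(> = start, * = accepting)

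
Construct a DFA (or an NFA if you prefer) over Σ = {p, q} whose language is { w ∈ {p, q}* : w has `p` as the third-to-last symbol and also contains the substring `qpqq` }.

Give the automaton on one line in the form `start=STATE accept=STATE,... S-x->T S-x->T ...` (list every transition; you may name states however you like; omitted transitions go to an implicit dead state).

start=s0 accept=s4,s9,s10,s11 s0-p->s0 s0-q->s1 s1-p->s2 s1-q->s1 s2-p->s0 s2-q->s3 s3-p->s2 s3-q->s4 s4-p->s5 s4-q->s6 s5-p->s7 s5-q->s8 s6-p->s5 s6-q->s6 s7-p->s9 s7-q->s10 s8-p->s11 s8-q->s4 s9-p->s9 s9-q->s10 s10-p->s11 s10-q->s4 s11-p->s7 s11-q->s8

Build one automaton per condition and run them in lockstep. One (15 states) tracks the last 3 symbols read; the other (5 states) tracks whether and how much of `qpqq` has been seen. Each combined state is a pair, one component from each; accept when both components accept. Minimizing collapses redundant product states.
A 12-state machine:
          p    q  
>  s0     s0   s1 
   s1     s2   s1 
   s2     s0   s3 
   s3     s2   s4 
 * s4     s5   s6 
   s5     s7   s8 
   s6     s5   s6 
   s7     s9  s10 
   s8    s11   s4 
 * s9     s9  s10 
 * s10   s11   s4 
 * s11    s7   s8 
(> = start, * = accepting)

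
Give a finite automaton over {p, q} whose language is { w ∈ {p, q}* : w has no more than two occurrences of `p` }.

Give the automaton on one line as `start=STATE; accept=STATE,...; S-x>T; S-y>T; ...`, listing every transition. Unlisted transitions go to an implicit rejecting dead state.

start=A; accept=A,B,C; A-p>B; A-q>A; B-p>C; B-q>B; C-p>D; C-q>C; D-p>D; D-q>D

Only the number of `p`s matters, and only up to 3. Make a chain A → B → C → D advanced by each `p` (with D absorbing); every other symbol self-loops. The accepting set is {A, B, C}.
With 4 states:
       p  q 
>* A   B  A 
 * B   C  B 
 * C   D  C 
   D   D  D 
(> = start, * = accepting)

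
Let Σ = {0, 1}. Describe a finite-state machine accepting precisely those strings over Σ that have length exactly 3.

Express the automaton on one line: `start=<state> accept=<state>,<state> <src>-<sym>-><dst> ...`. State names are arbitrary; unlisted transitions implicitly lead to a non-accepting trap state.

Count input length up to 4: every symbol moves from S0 toward S4, which means 'more than 3' and absorbs. Accept from {S3}.
A 5-state machine:
        0   1  
>  S0   S1  S1 
   S1   S2  S2 
   S2   S3  S3 
 * S3   S4  S4 
   S4   S4  S4 
(> = start, * = accepting)

start=S0 accept=S3 S0-0->S1 S0-1->S1 S1-0->S2 S1-1->S2 S2-0->S3 S2-1->S3 S3-0->S4 S3-1->S4 S4-0->S4 S4-1->S4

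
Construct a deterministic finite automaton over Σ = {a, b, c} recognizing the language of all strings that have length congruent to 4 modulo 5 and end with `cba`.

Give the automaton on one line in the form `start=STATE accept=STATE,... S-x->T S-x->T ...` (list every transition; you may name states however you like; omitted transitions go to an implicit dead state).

Run two small machines in parallel and take their product. One (5 states) tracks the input length modulo 5; the other (4 states) tracks how much of the suffix `cba` has currently been matched. Each combined state is a pair, one component from each; accept when both components accept. Minimizing collapses redundant product states.
An 8-state machine:
        a   b   c  
>  q0   q1  q1  q1 
   q1   q2  q2  q3 
   q2   q4  q4  q4 
   q3   q4  q5  q4 
   q4   q6  q6  q6 
   q5   q7  q6  q6 
   q6   q0  q0  q0 
 * q7   q0  q0  q0 
(> = start, * = accepting)

start=q0 accept=q7 q0-a->q1 q0-b->q1 q0-c->q1 q1-a->q2 q1-b->q2 q1-c->q3 q2-a->q4 q2-b->q4 q2-c->q4 q3-a->q4 q3-b->q5 q3-c->q4 q4-a->q6 q4-b->q6 q4-c->q6 q5-a->q7 q5-b->q6 q5-c->q6 q6-a->q0 q6-b->q0 q6-c->q0 q7-a->q0 q7-b->q0 q7-c->q0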